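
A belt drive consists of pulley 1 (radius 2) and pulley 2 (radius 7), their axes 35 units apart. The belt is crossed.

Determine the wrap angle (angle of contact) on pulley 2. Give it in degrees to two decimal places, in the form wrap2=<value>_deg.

wrap2=209.80_deg

crossed belt: β = asin((r1+r2)/C) = asin(9/35) = 14.9006°
wrap1 = wrap2 = π + 2β = 209.8012°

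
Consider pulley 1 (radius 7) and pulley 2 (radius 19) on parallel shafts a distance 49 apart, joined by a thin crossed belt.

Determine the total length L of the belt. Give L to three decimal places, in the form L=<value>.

crossed belt: β = asin((r1+r2)/C) = asin(26/49) = 32.0468°
wrap1 = wrap2 = π + 2β = 244.0937°
tangent length = C·cosβ = 41.5331
L = (r1+r2)·wrap + 2·C·cosβ = 26·4.2602 + 2·41.5331 = 193.8324

L=193.832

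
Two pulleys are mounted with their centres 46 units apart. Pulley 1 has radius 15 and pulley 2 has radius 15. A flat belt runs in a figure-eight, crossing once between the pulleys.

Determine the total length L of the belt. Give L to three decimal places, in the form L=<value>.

L=206.617

crossed belt: β = asin((r1+r2)/C) = asin(30/46) = 40.7057°
wrap1 = wrap2 = π + 2β = 261.4114°
tangent length = C·cosβ = 34.8712
L = (r1+r2)·wrap + 2·C·cosβ = 30·4.5625 + 2·34.8712 = 206.6171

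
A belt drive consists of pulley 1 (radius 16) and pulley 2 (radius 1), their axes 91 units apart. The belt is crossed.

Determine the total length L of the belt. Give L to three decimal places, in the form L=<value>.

L=238.592

crossed belt: β = asin((r1+r2)/C) = asin(17/91) = 10.7669°
wrap1 = wrap2 = π + 2β = 201.5337°
tangent length = C·cosβ = 89.3980
L = (r1+r2)·wrap + 2·C·cosβ = 17·3.5174 + 2·89.3980 = 238.5922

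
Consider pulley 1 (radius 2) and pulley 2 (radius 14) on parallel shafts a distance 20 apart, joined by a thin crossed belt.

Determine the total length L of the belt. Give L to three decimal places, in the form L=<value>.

L=103.939

crossed belt: β = asin((r1+r2)/C) = asin(16/20) = 53.1301°
wrap1 = wrap2 = π + 2β = 286.2602°
tangent length = C·cosβ = 12.0000
L = (r1+r2)·wrap + 2·C·cosβ = 16·4.9962 + 2·12.0000 = 103.9389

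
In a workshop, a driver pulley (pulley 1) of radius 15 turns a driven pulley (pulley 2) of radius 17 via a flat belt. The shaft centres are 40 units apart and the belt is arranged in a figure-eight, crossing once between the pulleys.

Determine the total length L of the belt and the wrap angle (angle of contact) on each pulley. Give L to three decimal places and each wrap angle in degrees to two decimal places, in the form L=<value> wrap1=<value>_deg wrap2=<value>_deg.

crossed belt: β = asin((r1+r2)/C) = asin(32/40) = 53.1301°
wrap1 = wrap2 = π + 2β = 286.2602°
tangent length = C·cosβ = 24.0000
L = (r1+r2)·wrap + 2·C·cosβ = 32·4.9962 + 2·24.0000 = 207.8779

L=207.878 wrap1=286.26_deg wrap2=286.26_deg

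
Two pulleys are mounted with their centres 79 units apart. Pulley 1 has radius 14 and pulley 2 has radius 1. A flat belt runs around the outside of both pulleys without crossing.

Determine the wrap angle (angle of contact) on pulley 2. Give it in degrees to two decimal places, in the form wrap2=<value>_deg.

wrap2=161.06_deg

open belt: β = asin((r2−r1)/C) = asin(-13/79) = -9.4715°
wrap1 = π − 2β = 198.9430°
wrap2 = π + 2β = 161.0570°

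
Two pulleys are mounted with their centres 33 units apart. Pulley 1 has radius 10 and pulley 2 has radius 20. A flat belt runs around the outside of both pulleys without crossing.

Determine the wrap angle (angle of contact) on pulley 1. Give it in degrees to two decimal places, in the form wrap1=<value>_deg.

wrap1=144.72_deg

open belt: β = asin((r2−r1)/C) = asin(10/33) = 17.6397°
wrap1 = π − 2β = 144.7206°
wrap2 = π + 2β = 215.2794°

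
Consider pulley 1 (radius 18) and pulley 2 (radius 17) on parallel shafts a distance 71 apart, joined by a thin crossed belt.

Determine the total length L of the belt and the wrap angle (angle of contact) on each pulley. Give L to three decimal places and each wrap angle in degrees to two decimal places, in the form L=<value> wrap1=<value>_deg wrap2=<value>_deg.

crossed belt: β = asin((r1+r2)/C) = asin(35/71) = 29.5352°
wrap1 = wrap2 = π + 2β = 239.0703°
tangent length = C·cosβ = 61.7738
L = (r1+r2)·wrap + 2·C·cosβ = 35·4.1726 + 2·61.7738 = 269.5873

L=269.587 wrap1=239.07_deg wrap2=239.07_deg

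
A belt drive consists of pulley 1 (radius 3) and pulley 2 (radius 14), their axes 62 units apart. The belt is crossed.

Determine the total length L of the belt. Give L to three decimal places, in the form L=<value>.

crossed belt: β = asin((r1+r2)/C) = asin(17/62) = 15.9140°
wrap1 = wrap2 = π + 2β = 211.8279°
tangent length = C·cosβ = 59.6238
L = (r1+r2)·wrap + 2·C·cosβ = 17·3.6971 + 2·59.6238 = 182.0983

L=182.098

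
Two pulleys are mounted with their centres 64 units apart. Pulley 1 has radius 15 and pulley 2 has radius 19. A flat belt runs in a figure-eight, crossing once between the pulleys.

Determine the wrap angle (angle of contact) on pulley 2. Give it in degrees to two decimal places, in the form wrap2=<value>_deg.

wrap2=244.18_deg

crossed belt: β = asin((r1+r2)/C) = asin(34/64) = 32.0900°
wrap1 = wrap2 = π + 2β = 244.1799°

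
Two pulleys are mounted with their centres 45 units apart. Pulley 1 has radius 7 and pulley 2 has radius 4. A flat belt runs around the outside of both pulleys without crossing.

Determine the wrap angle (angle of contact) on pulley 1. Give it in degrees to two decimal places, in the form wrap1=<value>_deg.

open belt: β = asin((r2−r1)/C) = asin(-3/45) = -3.8226°
wrap1 = π − 2β = 187.6451°
wrap2 = π + 2β = 172.3549°

wrap1=187.65_deg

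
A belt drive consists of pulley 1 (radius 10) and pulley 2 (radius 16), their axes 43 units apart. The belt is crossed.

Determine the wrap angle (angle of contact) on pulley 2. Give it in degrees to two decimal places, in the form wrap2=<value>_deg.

wrap2=254.41_deg

crossed belt: β = asin((r1+r2)/C) = asin(26/43) = 37.2037°
wrap1 = wrap2 = π + 2β = 254.4075°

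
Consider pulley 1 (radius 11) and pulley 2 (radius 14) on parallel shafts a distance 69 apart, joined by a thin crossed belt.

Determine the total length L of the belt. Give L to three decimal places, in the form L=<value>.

L=225.701

crossed belt: β = asin((r1+r2)/C) = asin(25/69) = 21.2427°
wrap1 = wrap2 = π + 2β = 222.4853°
tangent length = C·cosβ = 64.3117
L = (r1+r2)·wrap + 2·C·cosβ = 25·3.8831 + 2·64.3117 = 225.7010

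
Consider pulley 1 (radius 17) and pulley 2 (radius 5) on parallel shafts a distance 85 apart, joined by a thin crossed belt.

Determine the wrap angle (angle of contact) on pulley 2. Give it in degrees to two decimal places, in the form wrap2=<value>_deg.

crossed belt: β = asin((r1+r2)/C) = asin(22/85) = 15.0003°
wrap1 = wrap2 = π + 2β = 210.0005°

wrap2=210.00_deg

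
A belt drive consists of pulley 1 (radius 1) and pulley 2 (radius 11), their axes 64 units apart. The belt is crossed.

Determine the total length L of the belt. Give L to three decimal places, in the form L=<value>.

L=167.956

crossed belt: β = asin((r1+r2)/C) = asin(12/64) = 10.8069°
wrap1 = wrap2 = π + 2β = 201.6138°
tangent length = C·cosβ = 62.8649
L = (r1+r2)·wrap + 2·C·cosβ = 12·3.5188 + 2·62.8649 = 167.9558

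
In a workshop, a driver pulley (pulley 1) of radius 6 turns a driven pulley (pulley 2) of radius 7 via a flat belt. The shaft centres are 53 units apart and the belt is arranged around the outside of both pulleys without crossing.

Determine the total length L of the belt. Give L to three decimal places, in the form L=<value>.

open belt: β = asin((r2−r1)/C) = asin(1/53) = 1.0811°
wrap1 = π − 2β = 177.8378°
wrap2 = π + 2β = 182.1622°
tangent length = C·cosβ = 52.9906
L = r1·wrap1 + r2·wrap2 + 2·C·cosβ = 6·3.1039 + 7·3.1793 + 2·52.9906 = 146.8596

L=146.860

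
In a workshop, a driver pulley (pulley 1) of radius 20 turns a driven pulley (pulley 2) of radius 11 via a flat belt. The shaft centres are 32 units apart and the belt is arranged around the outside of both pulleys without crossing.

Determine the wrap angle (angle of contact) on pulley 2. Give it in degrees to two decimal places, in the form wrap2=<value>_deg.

open belt: β = asin((r2−r1)/C) = asin(-9/32) = -16.3348°
wrap1 = π − 2β = 212.6696°
wrap2 = π + 2β = 147.3304°

wrap2=147.33_deg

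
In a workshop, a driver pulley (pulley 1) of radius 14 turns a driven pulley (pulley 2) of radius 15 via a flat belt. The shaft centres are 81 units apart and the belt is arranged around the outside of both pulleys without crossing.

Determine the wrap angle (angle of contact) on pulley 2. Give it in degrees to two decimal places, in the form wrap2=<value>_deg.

wrap2=181.41_deg

open belt: β = asin((r2−r1)/C) = asin(1/81) = 0.7074°
wrap1 = π − 2β = 178.5853°
wrap2 = π + 2β = 181.4147°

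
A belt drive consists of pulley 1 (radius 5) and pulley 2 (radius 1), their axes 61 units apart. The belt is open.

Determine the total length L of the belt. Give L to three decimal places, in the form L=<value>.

L=141.112

open belt: β = asin((r2−r1)/C) = asin(-4/61) = -3.7598°
wrap1 = π − 2β = 187.5196°
wrap2 = π + 2β = 172.4804°
tangent length = C·cosβ = 60.8687
L = r1·wrap1 + r2·wrap2 + 2·C·cosβ = 5·3.2728 + 1·3.0104 + 2·60.8687 = 141.1119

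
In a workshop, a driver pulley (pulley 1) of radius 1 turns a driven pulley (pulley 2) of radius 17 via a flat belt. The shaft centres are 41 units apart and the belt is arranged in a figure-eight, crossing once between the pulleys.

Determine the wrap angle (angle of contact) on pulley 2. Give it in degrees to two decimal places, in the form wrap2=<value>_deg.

crossed belt: β = asin((r1+r2)/C) = asin(18/41) = 26.0416°
wrap1 = wrap2 = π + 2β = 232.0833°

wrap2=232.08_deg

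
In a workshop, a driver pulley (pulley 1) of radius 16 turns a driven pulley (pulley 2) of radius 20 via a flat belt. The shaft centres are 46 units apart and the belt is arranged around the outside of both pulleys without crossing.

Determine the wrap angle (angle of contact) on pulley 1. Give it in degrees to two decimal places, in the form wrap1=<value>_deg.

wrap1=170.02_deg

open belt: β = asin((r2−r1)/C) = asin(4/46) = 4.9885°
wrap1 = π − 2β = 170.0229°
wrap2 = π + 2β = 189.9771°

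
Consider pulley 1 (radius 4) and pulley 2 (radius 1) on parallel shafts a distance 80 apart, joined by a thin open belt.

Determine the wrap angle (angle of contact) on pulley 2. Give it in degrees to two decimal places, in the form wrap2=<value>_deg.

open belt: β = asin((r2−r1)/C) = asin(-3/80) = -2.1491°
wrap1 = π − 2β = 184.2982°
wrap2 = π + 2β = 175.7018°

wrap2=175.70_deg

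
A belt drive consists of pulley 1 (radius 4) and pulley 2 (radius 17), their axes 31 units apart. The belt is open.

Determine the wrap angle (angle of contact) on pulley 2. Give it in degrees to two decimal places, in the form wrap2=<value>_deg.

open belt: β = asin((r2−r1)/C) = asin(13/31) = 24.7939°
wrap1 = π − 2β = 130.4123°
wrap2 = π + 2β = 229.5877°

wrap2=229.59_deg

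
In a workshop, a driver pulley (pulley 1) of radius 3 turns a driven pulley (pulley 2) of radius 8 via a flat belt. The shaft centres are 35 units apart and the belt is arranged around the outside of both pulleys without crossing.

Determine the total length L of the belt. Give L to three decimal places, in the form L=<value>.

open belt: β = asin((r2−r1)/C) = asin(5/35) = 8.2132°
wrap1 = π − 2β = 163.5736°
wrap2 = π + 2β = 196.4264°
tangent length = C·cosβ = 34.6410
L = r1·wrap1 + r2·wrap2 + 2·C·cosβ = 3·2.8549 + 8·3.4283 + 2·34.6410 = 105.2730

L=105.273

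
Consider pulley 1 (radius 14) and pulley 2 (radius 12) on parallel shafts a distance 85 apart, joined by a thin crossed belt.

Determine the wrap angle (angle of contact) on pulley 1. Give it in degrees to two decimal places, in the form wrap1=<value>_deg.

crossed belt: β = asin((r1+r2)/C) = asin(26/85) = 17.8113°
wrap1 = wrap2 = π + 2β = 215.6225°

wrap1=215.62_deg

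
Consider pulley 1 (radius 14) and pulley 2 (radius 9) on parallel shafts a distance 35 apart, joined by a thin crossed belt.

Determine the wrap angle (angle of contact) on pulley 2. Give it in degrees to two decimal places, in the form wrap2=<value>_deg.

crossed belt: β = asin((r1+r2)/C) = asin(23/35) = 41.0823°
wrap1 = wrap2 = π + 2β = 262.1647°

wrap2=262.16_deg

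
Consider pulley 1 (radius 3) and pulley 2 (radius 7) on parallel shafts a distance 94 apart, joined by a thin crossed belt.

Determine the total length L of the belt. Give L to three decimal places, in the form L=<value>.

L=220.481

crossed belt: β = asin((r1+r2)/C) = asin(10/94) = 6.1069°
wrap1 = wrap2 = π + 2β = 192.2137°
tangent length = C·cosβ = 93.4666
L = (r1+r2)·wrap + 2·C·cosβ = 10·3.3548 + 2·93.4666 = 220.4808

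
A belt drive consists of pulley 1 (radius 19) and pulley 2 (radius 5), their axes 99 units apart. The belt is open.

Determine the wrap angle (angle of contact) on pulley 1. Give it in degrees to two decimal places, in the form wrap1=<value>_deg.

open belt: β = asin((r2−r1)/C) = asin(-14/99) = -8.1297°
wrap1 = π − 2β = 196.2594°
wrap2 = π + 2β = 163.7406°

wrap1=196.26_deg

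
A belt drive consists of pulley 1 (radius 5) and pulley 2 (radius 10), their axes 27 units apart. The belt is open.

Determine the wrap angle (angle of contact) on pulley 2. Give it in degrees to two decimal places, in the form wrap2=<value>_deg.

wrap2=201.34_deg

open belt: β = asin((r2−r1)/C) = asin(5/27) = 10.6719°
wrap1 = π − 2β = 158.6561°
wrap2 = π + 2β = 201.3439°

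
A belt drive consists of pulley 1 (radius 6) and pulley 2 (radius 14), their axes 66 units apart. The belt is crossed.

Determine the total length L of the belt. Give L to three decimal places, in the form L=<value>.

L=200.940

crossed belt: β = asin((r1+r2)/C) = asin(20/66) = 17.6397°
wrap1 = wrap2 = π + 2β = 215.2794°
tangent length = C·cosβ = 62.8967
L = (r1+r2)·wrap + 2·C·cosβ = 20·3.7573 + 2·62.8967 = 200.9402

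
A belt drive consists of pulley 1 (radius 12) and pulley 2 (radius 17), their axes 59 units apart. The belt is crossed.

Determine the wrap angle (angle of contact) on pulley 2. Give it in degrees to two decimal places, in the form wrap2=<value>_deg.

wrap2=238.88_deg

crossed belt: β = asin((r1+r2)/C) = asin(29/59) = 29.4409°
wrap1 = wrap2 = π + 2β = 238.8818°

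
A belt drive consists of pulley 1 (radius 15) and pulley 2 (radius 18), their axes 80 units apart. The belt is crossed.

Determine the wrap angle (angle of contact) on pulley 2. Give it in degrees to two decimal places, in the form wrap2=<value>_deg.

crossed belt: β = asin((r1+r2)/C) = asin(33/80) = 24.3620°
wrap1 = wrap2 = π + 2β = 228.7240°

wrap2=228.72_deg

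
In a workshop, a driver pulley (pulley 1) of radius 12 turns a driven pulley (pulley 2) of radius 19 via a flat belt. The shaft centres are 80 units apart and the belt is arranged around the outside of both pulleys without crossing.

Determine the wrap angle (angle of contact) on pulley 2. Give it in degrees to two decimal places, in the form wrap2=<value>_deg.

open belt: β = asin((r2−r1)/C) = asin(7/80) = 5.0198°
wrap1 = π − 2β = 169.9604°
wrap2 = π + 2β = 190.0396°

wrap2=190.04_deg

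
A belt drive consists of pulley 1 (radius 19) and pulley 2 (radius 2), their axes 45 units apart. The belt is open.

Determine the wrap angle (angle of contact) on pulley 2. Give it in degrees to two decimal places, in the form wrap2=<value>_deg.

wrap2=135.61_deg

open belt: β = asin((r2−r1)/C) = asin(-17/45) = -22.1961°
wrap1 = π − 2β = 224.3922°
wrap2 = π + 2β = 135.6078°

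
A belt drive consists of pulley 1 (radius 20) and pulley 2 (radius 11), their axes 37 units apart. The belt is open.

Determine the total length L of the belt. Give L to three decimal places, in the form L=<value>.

open belt: β = asin((r2−r1)/C) = asin(-9/37) = -14.0780°
wrap1 = π − 2β = 208.1561°
wrap2 = π + 2β = 151.8439°
tangent length = C·cosβ = 35.8887
L = r1·wrap1 + r2·wrap2 + 2·C·cosβ = 20·3.6330 + 11·2.6502 + 2·35.8887 = 173.5896

L=173.590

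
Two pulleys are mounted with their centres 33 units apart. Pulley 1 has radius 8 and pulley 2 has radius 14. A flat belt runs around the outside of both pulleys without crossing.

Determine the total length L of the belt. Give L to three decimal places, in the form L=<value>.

open belt: β = asin((r2−r1)/C) = asin(6/33) = 10.4757°
wrap1 = π − 2β = 159.0486°
wrap2 = π + 2β = 200.9514°
tangent length = C·cosβ = 32.4500
L = r1·wrap1 + r2·wrap2 + 2·C·cosβ = 8·2.7759 + 14·3.5073 + 2·32.4500 = 136.2090

L=136.209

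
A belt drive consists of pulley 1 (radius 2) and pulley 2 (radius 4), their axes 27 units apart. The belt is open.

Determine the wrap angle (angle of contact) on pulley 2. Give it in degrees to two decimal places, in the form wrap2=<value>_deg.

wrap2=188.50_deg

open belt: β = asin((r2−r1)/C) = asin(2/27) = 4.2480°
wrap1 = π − 2β = 171.5040°
wrap2 = π + 2β = 188.4960°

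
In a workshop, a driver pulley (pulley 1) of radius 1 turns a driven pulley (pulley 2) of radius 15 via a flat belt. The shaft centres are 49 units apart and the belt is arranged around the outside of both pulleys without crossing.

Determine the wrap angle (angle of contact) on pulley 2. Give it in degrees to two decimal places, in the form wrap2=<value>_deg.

open belt: β = asin((r2−r1)/C) = asin(14/49) = 16.6015°
wrap1 = π − 2β = 146.7969°
wrap2 = π + 2β = 213.2031°

wrap2=213.20_deg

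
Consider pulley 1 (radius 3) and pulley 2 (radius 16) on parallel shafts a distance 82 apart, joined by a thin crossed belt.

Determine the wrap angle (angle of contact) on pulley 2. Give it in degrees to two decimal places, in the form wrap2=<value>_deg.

crossed belt: β = asin((r1+r2)/C) = asin(19/82) = 13.3976°
wrap1 = wrap2 = π + 2β = 206.7952°

wrap2=206.80_deg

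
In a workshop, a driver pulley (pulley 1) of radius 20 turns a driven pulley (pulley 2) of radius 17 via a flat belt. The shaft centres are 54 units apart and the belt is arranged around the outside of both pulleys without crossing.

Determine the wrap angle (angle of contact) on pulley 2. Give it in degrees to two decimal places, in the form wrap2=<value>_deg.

open belt: β = asin((r2−r1)/C) = asin(-3/54) = -3.1847°
wrap1 = π − 2β = 186.3695°
wrap2 = π + 2β = 173.6305°

wrap2=173.63_deg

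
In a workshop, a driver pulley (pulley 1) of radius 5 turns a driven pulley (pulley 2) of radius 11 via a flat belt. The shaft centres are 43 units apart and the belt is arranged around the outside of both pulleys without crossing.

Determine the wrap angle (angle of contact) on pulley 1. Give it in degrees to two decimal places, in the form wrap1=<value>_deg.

wrap1=163.96_deg

open belt: β = asin((r2−r1)/C) = asin(6/43) = 8.0209°
wrap1 = π − 2β = 163.9581°
wrap2 = π + 2β = 196.0419°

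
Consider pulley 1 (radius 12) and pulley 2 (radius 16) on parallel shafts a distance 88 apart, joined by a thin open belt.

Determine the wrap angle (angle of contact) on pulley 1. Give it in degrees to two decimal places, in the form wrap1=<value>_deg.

wrap1=174.79_deg

open belt: β = asin((r2−r1)/C) = asin(4/88) = 2.6053°
wrap1 = π − 2β = 174.7895°
wrap2 = π + 2β = 185.2105°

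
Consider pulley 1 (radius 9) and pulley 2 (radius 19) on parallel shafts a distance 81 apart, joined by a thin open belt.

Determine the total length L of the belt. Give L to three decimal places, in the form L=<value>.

L=251.201

open belt: β = asin((r2−r1)/C) = asin(10/81) = 7.0916°
wrap1 = π − 2β = 165.8167°
wrap2 = π + 2β = 194.1833°
tangent length = C·cosβ = 80.3803
L = r1·wrap1 + r2·wrap2 + 2·C·cosβ = 9·2.8940 + 19·3.3891 + 2·80.3803 = 251.2007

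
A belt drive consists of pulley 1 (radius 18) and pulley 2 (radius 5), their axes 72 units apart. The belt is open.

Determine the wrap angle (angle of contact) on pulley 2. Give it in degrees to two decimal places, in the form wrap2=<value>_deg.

open belt: β = asin((r2−r1)/C) = asin(-13/72) = -10.4021°
wrap1 = π − 2β = 200.8042°
wrap2 = π + 2β = 159.1958°

wrap2=159.20_deg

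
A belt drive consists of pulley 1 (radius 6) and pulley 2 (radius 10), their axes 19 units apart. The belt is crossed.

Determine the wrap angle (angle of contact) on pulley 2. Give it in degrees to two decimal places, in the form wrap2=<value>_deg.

crossed belt: β = asin((r1+r2)/C) = asin(16/19) = 57.3631°
wrap1 = wrap2 = π + 2β = 294.7262°

wrap2=294.73_deg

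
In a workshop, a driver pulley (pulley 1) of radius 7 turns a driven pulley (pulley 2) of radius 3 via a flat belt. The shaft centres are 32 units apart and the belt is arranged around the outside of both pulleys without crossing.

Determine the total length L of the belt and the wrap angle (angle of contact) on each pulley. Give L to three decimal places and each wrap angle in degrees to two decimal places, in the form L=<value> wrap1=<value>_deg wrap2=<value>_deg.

open belt: β = asin((r2−r1)/C) = asin(-4/32) = -7.1808°
wrap1 = π − 2β = 194.3615°
wrap2 = π + 2β = 165.6385°
tangent length = C·cosβ = 31.7490
L = r1·wrap1 + r2·wrap2 + 2·C·cosβ = 7·3.3922 + 3·2.8909 + 2·31.7490 = 95.9166

L=95.917 wrap1=194.36_deg wrap2=165.64_deg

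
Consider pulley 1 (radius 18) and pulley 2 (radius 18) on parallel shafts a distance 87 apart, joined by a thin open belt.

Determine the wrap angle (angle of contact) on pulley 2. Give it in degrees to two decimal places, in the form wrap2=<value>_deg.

open belt: β = asin((r2−r1)/C) = asin(0/87) = 0.0000°
wrap1 = π − 2β = 180.0000°
wrap2 = π + 2β = 180.0000°

wrap2=180.00_deg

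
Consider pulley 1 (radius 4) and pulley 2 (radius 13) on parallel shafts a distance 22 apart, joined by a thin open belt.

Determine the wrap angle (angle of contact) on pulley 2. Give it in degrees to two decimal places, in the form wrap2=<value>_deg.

open belt: β = asin((r2−r1)/C) = asin(9/22) = 24.1477°
wrap1 = π − 2β = 131.7045°
wrap2 = π + 2β = 228.2955°

wrap2=228.30_deg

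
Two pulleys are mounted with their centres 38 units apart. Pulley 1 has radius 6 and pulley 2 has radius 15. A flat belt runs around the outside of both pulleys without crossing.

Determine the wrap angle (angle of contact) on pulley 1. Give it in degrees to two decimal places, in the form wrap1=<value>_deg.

open belt: β = asin((r2−r1)/C) = asin(9/38) = 13.7002°
wrap1 = π − 2β = 152.5995°
wrap2 = π + 2β = 207.4005°

wrap1=152.60_deg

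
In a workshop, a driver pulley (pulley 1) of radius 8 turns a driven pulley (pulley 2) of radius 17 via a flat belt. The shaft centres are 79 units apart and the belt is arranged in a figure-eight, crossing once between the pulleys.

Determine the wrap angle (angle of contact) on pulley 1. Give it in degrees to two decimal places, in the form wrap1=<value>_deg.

wrap1=216.90_deg

crossed belt: β = asin((r1+r2)/C) = asin(25/79) = 18.4487°
wrap1 = wrap2 = π + 2β = 216.8974°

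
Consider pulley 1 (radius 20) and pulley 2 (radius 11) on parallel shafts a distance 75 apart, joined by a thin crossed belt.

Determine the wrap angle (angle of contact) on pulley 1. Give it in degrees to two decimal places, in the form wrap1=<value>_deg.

wrap1=228.83_deg

crossed belt: β = asin((r1+r2)/C) = asin(31/75) = 24.4144°
wrap1 = wrap2 = π + 2β = 228.8288°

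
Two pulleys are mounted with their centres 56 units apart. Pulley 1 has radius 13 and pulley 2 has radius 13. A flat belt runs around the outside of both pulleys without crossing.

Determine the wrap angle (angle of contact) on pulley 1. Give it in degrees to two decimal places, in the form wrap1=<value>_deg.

wrap1=180.00_deg

open belt: β = asin((r2−r1)/C) = asin(0/56) = 0.0000°
wrap1 = π − 2β = 180.0000°
wrap2 = π + 2β = 180.0000°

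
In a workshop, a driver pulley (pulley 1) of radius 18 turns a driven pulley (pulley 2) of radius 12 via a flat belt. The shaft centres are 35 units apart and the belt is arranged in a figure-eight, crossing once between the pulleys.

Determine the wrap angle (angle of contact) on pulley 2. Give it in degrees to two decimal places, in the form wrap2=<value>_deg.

crossed belt: β = asin((r1+r2)/C) = asin(30/35) = 58.9973°
wrap1 = wrap2 = π + 2β = 297.9946°

wrap2=297.99_deg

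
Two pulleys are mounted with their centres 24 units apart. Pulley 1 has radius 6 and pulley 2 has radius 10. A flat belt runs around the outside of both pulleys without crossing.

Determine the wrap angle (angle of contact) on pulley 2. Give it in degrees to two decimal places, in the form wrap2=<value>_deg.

open belt: β = asin((r2−r1)/C) = asin(4/24) = 9.5941°
wrap1 = π − 2β = 160.8119°
wrap2 = π + 2β = 199.1881°

wrap2=199.19_deg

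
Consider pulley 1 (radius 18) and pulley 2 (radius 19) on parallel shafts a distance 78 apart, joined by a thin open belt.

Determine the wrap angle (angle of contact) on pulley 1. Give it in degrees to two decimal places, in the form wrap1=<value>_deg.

wrap1=178.53_deg

open belt: β = asin((r2−r1)/C) = asin(1/78) = 0.7346°
wrap1 = π − 2β = 178.5308°
wrap2 = π + 2β = 181.4692°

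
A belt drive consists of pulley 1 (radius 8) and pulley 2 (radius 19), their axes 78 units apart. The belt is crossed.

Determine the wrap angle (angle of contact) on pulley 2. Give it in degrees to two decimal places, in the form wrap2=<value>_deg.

crossed belt: β = asin((r1+r2)/C) = asin(27/78) = 20.2522°
wrap1 = wrap2 = π + 2β = 220.5045°

wrap2=220.50_deg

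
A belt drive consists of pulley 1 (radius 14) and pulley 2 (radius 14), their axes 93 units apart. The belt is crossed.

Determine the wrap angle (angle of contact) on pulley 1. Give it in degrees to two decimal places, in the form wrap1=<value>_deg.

crossed belt: β = asin((r1+r2)/C) = asin(28/93) = 17.5222°
wrap1 = wrap2 = π + 2β = 215.0444°

wrap1=215.04_deg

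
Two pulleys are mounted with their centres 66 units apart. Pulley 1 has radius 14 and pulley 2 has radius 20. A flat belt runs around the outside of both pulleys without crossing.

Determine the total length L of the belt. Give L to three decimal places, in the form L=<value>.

open belt: β = asin((r2−r1)/C) = asin(6/66) = 5.2159°
wrap1 = π − 2β = 169.5682°
wrap2 = π + 2β = 190.4318°
tangent length = C·cosβ = 65.7267
L = r1·wrap1 + r2·wrap2 + 2·C·cosβ = 14·2.9595 + 20·3.3237 + 2·65.7267 = 239.3600

L=239.360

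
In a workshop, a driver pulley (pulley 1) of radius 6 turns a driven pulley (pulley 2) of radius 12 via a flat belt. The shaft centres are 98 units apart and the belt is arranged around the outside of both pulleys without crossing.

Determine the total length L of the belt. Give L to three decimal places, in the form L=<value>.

L=252.916

open belt: β = asin((r2−r1)/C) = asin(6/98) = 3.5101°
wrap1 = π − 2β = 172.9798°
wrap2 = π + 2β = 187.0202°
tangent length = C·cosβ = 97.8162
L = r1·wrap1 + r2·wrap2 + 2·C·cosβ = 6·3.0191 + 12·3.2641 + 2·97.8162 = 252.9161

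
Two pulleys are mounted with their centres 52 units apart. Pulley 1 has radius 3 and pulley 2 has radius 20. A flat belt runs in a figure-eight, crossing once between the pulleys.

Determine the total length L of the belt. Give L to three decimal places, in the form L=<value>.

L=186.606

crossed belt: β = asin((r1+r2)/C) = asin(23/52) = 26.2512°
wrap1 = wrap2 = π + 2β = 232.5024°
tangent length = C·cosβ = 46.6369
L = (r1+r2)·wrap + 2·C·cosβ = 23·4.0579 + 2·46.6369 = 186.6062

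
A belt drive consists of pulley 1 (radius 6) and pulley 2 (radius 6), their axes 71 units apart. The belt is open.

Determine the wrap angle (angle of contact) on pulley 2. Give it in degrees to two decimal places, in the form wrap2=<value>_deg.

wrap2=180.00_deg

open belt: β = asin((r2−r1)/C) = asin(0/71) = 0.0000°
wrap1 = π − 2β = 180.0000°
wrap2 = π + 2β = 180.0000°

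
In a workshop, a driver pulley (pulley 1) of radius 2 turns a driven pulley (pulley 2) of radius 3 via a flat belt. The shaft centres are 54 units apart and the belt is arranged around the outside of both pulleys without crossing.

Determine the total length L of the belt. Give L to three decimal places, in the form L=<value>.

L=123.726

open belt: β = asin((r2−r1)/C) = asin(1/54) = 1.0611°
wrap1 = π − 2β = 177.8778°
wrap2 = π + 2β = 182.1222°
tangent length = C·cosβ = 53.9907
L = r1·wrap1 + r2·wrap2 + 2·C·cosβ = 2·3.1046 + 3·3.1786 + 2·53.9907 = 123.7265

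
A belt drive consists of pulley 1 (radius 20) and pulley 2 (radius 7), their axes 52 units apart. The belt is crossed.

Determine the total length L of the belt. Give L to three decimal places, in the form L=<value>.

L=203.186

crossed belt: β = asin((r1+r2)/C) = asin(27/52) = 31.2807°
wrap1 = wrap2 = π + 2β = 242.5613°
tangent length = C·cosβ = 44.4410
L = (r1+r2)·wrap + 2·C·cosβ = 27·4.2335 + 2·44.4410 = 203.1863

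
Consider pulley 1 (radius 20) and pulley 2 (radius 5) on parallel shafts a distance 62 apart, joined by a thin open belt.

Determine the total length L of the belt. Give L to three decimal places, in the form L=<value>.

L=206.187

open belt: β = asin((r2−r1)/C) = asin(-15/62) = -14.0008°
wrap1 = π − 2β = 208.0016°
wrap2 = π + 2β = 151.9984°
tangent length = C·cosβ = 60.1581
L = r1·wrap1 + r2·wrap2 + 2·C·cosβ = 20·3.6303 + 5·2.6529 + 2·60.1581 = 206.1869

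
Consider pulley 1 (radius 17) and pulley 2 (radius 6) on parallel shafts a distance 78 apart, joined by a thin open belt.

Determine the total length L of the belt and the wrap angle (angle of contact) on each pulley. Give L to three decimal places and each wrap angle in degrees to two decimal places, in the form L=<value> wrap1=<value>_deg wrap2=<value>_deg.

open belt: β = asin((r2−r1)/C) = asin(-11/78) = -8.1072°
wrap1 = π − 2β = 196.2144°
wrap2 = π + 2β = 163.7856°
tangent length = C·cosβ = 77.2205
L = r1·wrap1 + r2·wrap2 + 2·C·cosβ = 17·3.4246 + 6·2.8586 + 2·77.2205 = 229.8105

L=229.810 wrap1=196.21_deg wrap2=163.79_deg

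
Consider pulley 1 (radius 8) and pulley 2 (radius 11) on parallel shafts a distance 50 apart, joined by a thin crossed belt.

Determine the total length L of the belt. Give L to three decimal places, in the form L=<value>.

L=167.001

crossed belt: β = asin((r1+r2)/C) = asin(19/50) = 22.3337°
wrap1 = wrap2 = π + 2β = 224.6674°
tangent length = C·cosβ = 46.2493
L = (r1+r2)·wrap + 2·C·cosβ = 19·3.9212 + 2·46.2493 = 167.0012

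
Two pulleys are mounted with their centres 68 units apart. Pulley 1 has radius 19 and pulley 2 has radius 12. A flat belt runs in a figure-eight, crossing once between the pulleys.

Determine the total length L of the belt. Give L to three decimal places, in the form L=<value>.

crossed belt: β = asin((r1+r2)/C) = asin(31/68) = 27.1217°
wrap1 = wrap2 = π + 2β = 234.2434°
tangent length = C·cosβ = 60.5227
L = (r1+r2)·wrap + 2·C·cosβ = 31·4.0883 + 2·60.5227 = 247.7833

L=247.783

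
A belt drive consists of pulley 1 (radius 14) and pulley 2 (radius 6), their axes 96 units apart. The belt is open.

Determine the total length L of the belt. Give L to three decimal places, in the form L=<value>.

open belt: β = asin((r2−r1)/C) = asin(-8/96) = -4.7802°
wrap1 = π − 2β = 189.5604°
wrap2 = π + 2β = 170.4396°
tangent length = C·cosβ = 95.6661
L = r1·wrap1 + r2·wrap2 + 2·C·cosβ = 14·3.3085 + 6·2.9747 + 2·95.6661 = 255.4989

L=255.499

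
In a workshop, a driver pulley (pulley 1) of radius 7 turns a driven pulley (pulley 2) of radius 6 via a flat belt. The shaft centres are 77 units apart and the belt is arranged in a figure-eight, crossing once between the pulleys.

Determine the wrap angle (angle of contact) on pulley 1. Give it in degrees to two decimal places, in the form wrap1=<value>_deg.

wrap1=199.44_deg

crossed belt: β = asin((r1+r2)/C) = asin(13/77) = 9.7199°
wrap1 = wrap2 = π + 2β = 199.4397°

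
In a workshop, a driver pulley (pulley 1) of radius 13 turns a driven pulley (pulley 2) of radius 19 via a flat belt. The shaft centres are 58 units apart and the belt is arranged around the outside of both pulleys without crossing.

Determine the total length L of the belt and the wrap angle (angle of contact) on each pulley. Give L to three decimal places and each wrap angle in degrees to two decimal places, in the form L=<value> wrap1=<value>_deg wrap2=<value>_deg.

L=217.152 wrap1=168.12_deg wrap2=191.88_deg

open belt: β = asin((r2−r1)/C) = asin(6/58) = 5.9378°
wrap1 = π − 2β = 168.1245°
wrap2 = π + 2β = 191.8755°
tangent length = C·cosβ = 57.6888
L = r1·wrap1 + r2·wrap2 + 2·C·cosβ = 13·2.9343 + 19·3.3489 + 2·57.6888 = 217.1522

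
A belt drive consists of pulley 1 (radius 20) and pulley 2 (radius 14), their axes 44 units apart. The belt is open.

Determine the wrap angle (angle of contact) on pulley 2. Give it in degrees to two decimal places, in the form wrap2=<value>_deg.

open belt: β = asin((r2−r1)/C) = asin(-6/44) = -7.8375°
wrap1 = π − 2β = 195.6750°
wrap2 = π + 2β = 164.3250°

wrap2=164.33_deg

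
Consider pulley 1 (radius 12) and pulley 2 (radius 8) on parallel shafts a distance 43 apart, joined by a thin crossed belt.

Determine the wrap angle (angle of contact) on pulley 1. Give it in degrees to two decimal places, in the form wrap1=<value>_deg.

wrap1=235.44_deg

crossed belt: β = asin((r1+r2)/C) = asin(20/43) = 27.7177°
wrap1 = wrap2 = π + 2β = 235.4355°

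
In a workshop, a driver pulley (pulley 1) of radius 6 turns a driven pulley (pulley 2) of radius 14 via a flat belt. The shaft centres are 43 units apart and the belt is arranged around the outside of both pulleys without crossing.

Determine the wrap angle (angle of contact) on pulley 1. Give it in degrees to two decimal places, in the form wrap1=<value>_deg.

wrap1=158.56_deg

open belt: β = asin((r2−r1)/C) = asin(8/43) = 10.7222°
wrap1 = π − 2β = 158.5557°
wrap2 = π + 2β = 201.4443°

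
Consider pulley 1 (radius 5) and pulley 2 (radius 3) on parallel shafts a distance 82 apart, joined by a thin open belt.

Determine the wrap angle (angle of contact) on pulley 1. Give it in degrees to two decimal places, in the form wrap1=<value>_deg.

wrap1=182.80_deg

open belt: β = asin((r2−r1)/C) = asin(-2/82) = -1.3976°
wrap1 = π − 2β = 182.7952°
wrap2 = π + 2β = 177.2048°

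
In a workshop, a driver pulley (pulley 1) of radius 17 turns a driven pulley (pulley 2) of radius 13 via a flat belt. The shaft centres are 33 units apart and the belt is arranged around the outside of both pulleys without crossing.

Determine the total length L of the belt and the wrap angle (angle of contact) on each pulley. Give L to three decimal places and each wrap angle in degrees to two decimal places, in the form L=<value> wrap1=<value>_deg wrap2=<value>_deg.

open belt: β = asin((r2−r1)/C) = asin(-4/33) = -6.9621°
wrap1 = π − 2β = 193.9241°
wrap2 = π + 2β = 166.0759°
tangent length = C·cosβ = 32.7567
L = r1·wrap1 + r2·wrap2 + 2·C·cosβ = 17·3.3846 + 13·2.8986 + 2·32.7567 = 160.7332

L=160.733 wrap1=193.92_deg wrap2=166.08_deg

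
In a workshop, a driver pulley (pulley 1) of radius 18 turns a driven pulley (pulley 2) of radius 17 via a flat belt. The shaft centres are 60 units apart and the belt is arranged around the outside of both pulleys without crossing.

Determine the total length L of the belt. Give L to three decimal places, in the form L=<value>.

open belt: β = asin((r2−r1)/C) = asin(-1/60) = -0.9550°
wrap1 = π − 2β = 181.9099°
wrap2 = π + 2β = 178.0901°
tangent length = C·cosβ = 59.9917
L = r1·wrap1 + r2·wrap2 + 2·C·cosβ = 18·3.1749 + 17·3.1083 + 2·59.9917 = 229.9724

L=229.972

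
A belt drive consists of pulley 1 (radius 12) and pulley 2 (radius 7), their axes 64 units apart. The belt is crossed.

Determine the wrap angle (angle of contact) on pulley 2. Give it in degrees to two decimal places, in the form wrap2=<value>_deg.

wrap2=214.54_deg

crossed belt: β = asin((r1+r2)/C) = asin(19/64) = 17.2700°
wrap1 = wrap2 = π + 2β = 214.5400°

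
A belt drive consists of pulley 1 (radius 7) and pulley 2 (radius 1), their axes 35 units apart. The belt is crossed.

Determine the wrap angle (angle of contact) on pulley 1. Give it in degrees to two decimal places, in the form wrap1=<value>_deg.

crossed belt: β = asin((r1+r2)/C) = asin(8/35) = 13.2130°
wrap1 = wrap2 = π + 2β = 206.4260°

wrap1=206.43_deg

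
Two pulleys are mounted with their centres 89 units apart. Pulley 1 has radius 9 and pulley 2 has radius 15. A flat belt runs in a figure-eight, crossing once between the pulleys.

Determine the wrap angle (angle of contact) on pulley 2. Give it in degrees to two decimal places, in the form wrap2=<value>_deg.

wrap2=211.29_deg

crossed belt: β = asin((r1+r2)/C) = asin(24/89) = 15.6442°
wrap1 = wrap2 = π + 2β = 211.2884°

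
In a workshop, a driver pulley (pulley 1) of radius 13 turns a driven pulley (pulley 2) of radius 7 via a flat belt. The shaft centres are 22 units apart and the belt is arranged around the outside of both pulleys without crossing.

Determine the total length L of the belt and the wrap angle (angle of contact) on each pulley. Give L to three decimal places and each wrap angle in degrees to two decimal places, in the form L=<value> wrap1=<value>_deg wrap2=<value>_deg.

open belt: β = asin((r2−r1)/C) = asin(-6/22) = -15.8266°
wrap1 = π − 2β = 211.6532°
wrap2 = π + 2β = 148.3468°
tangent length = C·cosβ = 21.1660
L = r1·wrap1 + r2·wrap2 + 2·C·cosβ = 13·3.6940 + 7·2.5891 + 2·21.1660 = 108.4786

L=108.479 wrap1=211.65_deg wrap2=148.35_deg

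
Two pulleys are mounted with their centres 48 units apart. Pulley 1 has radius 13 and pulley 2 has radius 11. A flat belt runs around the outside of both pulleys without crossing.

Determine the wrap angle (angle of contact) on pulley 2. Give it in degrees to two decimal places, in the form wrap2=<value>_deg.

open belt: β = asin((r2−r1)/C) = asin(-2/48) = -2.3880°
wrap1 = π − 2β = 184.7760°
wrap2 = π + 2β = 175.2240°

wrap2=175.22_deg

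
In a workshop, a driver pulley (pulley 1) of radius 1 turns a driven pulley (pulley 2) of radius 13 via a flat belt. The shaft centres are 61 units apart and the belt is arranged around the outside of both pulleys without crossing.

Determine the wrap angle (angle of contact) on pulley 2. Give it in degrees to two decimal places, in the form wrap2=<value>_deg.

wrap2=202.69_deg

open belt: β = asin((r2−r1)/C) = asin(12/61) = 11.3453°
wrap1 = π − 2β = 157.3094°
wrap2 = π + 2β = 202.6906°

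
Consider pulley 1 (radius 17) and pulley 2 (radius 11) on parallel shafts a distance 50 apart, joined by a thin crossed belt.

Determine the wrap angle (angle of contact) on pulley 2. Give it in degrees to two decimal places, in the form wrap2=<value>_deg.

wrap2=248.11_deg

crossed belt: β = asin((r1+r2)/C) = asin(28/50) = 34.0558°
wrap1 = wrap2 = π + 2β = 248.1116°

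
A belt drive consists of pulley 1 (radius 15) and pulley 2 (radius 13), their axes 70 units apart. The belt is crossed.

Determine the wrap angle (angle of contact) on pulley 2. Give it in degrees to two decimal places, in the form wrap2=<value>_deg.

crossed belt: β = asin((r1+r2)/C) = asin(28/70) = 23.5782°
wrap1 = wrap2 = π + 2β = 227.1564°

wrap2=227.16_deg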